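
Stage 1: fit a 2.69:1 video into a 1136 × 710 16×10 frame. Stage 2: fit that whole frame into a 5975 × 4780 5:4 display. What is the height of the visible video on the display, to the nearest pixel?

2.69:1 in 1136×710: fills the width, so the video is 1136.00 × 422.30.
16×10 in 5975×4780: fills the width, so the intermediate becomes 5975.00 × 3734.38 — a scale of ×5.2597.
The video scales with it: height 422.30 × 5.2597 ≈ 2221.19.

2221 px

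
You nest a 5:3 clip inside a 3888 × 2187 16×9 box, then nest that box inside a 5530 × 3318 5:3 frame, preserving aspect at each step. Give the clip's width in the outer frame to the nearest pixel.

First fit — 5:3 into 3888×2187 spans the height: 3645.00 × 2187.00.
16×9 in 5530×3318: fills the width, so the intermediate becomes 5530.00 × 3110.62 — a scale of ×1.4223.
Applying the same ×1.4223: 3645.00 → 5184.38.

5184 px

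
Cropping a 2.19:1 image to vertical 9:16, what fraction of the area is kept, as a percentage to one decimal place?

25.7%

vertical 9:16 is narrower than 2.19:1, so the crop keeps the full height and trims the width.
Area ratio = (0.562)/(2.190) = 25.68% retained.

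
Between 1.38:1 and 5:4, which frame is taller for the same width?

1.38 and 5:4 = 1.25; 1.38 > 1.25. The smaller width-to-height ratio is the taller frame.

5:4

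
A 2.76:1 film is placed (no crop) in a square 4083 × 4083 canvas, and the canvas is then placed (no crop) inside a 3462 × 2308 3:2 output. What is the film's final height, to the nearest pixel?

836 px

2.76:1 in 4083×4083: fills the width, so the film is 4083.00 × 1479.35.
Second fit — the square canvas into 3462×2308 spans the height: 2308.00 × 2308.00 (×0.5653 from 4083×4083).
The film scales with it: height 1479.35 × 0.5653 ≈ 836.23.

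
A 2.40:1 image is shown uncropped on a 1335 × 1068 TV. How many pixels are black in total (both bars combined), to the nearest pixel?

683186 pixels

2.40:1 is wider than 5:4, so it spans the full width.
Content height = 1335 / 2.400 ≈ 556.2500 px.
Leftover height: 1068 − 556.2500 = 511.7500 px.
Bar area = 511.7500 × 1335 ≈ 683186 px.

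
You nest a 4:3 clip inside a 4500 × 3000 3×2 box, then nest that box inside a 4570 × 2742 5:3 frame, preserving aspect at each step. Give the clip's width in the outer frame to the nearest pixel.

4:3 in 4500×3000: fills the height, so the clip is 4000.00 × 3000.00.
Second fit — the 3×2 canvas into 4570×2742 spans the height: 4113.00 × 2742.00 (×0.9140 from 4500×3000).
Applying the same ×0.9140: 4000.00 → 3656.00.

3656 px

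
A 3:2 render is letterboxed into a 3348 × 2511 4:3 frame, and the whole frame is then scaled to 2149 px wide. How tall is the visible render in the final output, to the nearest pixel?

In the 3348×2511 frame the render fills the width: height = 3348 × 2/3 ≈ 2232.00 px.
Resizing to 2149 px wide multiplies everything by 0.6419: 2232.00 → 1432.67 px.

1433 px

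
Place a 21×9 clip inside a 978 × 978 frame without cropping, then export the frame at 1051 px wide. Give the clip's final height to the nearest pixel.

At 978×978 the clip is width-limited, so height = 978 × 9/21 ≈ 419.14 px.
The frame scales by 1051/978 = 1.0746; 419.14 × 1.0746 ≈ 450.43 px.

450 px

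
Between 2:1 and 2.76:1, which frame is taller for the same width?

2:1

2 and 2.76; 2.76 > 2. The smaller width-to-height ratio is the taller frame.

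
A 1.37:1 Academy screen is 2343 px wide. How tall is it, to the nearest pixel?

1710 px

At 1.37:1 Academy, 2343 / 1.370 ≈ 1710.22.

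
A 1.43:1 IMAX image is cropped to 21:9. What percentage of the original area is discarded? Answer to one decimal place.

38.7%

Going from 1.43:1 IMAX to 21:9 means cutting height while keeping width.
Fraction kept = (1.430)/(2.333) ≈ 61.29%, so 38.71% is lost.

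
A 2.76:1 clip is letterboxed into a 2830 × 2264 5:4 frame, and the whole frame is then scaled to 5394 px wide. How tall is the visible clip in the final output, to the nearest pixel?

At 2830×2264 the clip is width-limited, so height = 2830 / 2.760 ≈ 1025.36 px.
The frame scales by 5394/2830 = 1.9060; 1025.36 × 1.9060 ≈ 1954.35 px.

1954 px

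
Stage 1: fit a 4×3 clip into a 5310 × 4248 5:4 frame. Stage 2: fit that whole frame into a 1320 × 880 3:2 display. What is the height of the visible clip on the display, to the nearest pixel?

825 px

Inside the 5310×4248 canvas the clip is width-limited at 5310.00 × 3982.50.
The 5:4 canvas is height-limited in 1320×880, giving 1100.00 × 880.00; scale factor 0.2072.
Applying the same ×0.2072: 3982.50 → 825.00.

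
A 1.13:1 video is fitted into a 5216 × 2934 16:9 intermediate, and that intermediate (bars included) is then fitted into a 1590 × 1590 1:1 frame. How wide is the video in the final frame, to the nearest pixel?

1011 px

Inside the 5216×2934 canvas the video is height-limited at 3315.42 × 2934.00.
Second fit — the 16:9 canvas into 1590×1590 spans the width: 1590.00 × 894.38 (×0.3048 from 5216×2934).
Applying the same ×0.3048: 3315.42 → 1010.64.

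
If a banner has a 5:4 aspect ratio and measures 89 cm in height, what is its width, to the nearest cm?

111 cm

Width = 89·5/4 = 111.25.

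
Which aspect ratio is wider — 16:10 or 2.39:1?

2.39:1

16:10 = 1.6 and 2.39; 2.39 > 1.6.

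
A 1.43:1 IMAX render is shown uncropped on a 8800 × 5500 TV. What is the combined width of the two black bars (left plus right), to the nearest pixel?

1.43:1 IMAX is narrower than 16×10, so it spans the full height.
The render is 5500 × 1.430 ≈ 7865.00 px wide.
Leftover width: 8800 − 7865.00 = 935.00 px.

935 px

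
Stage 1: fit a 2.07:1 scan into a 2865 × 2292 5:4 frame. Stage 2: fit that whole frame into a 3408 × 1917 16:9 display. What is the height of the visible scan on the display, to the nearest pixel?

1158 px

Inside the 2865×2292 canvas the scan is width-limited at 2865.00 × 1384.06.
Second fit — the 5:4 canvas into 3408×1917 spans the height: 2396.25 × 1917.00 (×0.8364 from 2865×2292).
The scan scales with it: height 1384.06 × 0.8364 ≈ 1157.61.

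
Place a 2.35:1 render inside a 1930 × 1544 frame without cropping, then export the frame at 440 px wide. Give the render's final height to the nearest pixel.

187 px

In the 1930×1544 frame the render fills the width: height = 1930 / 2.350 ≈ 821.28 px.
Scaling 1930 → 440 is ×0.2280, so the height becomes 821.28 × 0.2280 ≈ 187.23 px.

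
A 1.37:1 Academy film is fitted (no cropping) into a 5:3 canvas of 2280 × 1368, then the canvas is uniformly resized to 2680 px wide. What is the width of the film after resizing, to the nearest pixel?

2203 px

Fitted into 2280×1368, the film spans the height; its width is 1368 × 1.370 ≈ 1874.16 px.
Resizing to 2680 px wide multiplies everything by 1.1754: 1874.16 → 2202.96 px.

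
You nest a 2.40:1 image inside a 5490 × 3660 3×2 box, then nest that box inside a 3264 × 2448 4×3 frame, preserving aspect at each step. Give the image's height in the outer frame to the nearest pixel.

1360 px

2.40:1 in 5490×3660: fills the width, so the image is 5490.00 × 2287.50.
The 3×2 canvas is width-limited in 3264×2448, giving 3264.00 × 2176.00; scale factor 0.5945.
So the image's height is 2287.50 × 0.5945 ≈ 1360.00.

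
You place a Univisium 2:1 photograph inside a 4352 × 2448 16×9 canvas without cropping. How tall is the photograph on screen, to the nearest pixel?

2176 px

Univisium 2:1 is wider than 16×9, so it spans the full width.
Content height = 4352 × 1/2 ≈ 2176.00 px.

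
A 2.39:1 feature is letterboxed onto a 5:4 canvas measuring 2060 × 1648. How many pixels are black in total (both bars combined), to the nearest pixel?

1619315 pixels

2.39:1 is wider than 5:4, so it spans the full width.
Content height = 2060 / 2.390 ≈ 861.9247 px.
Leftover height: 1648 − 861.9247 = 786.0753 px.
Bar area = 786.0753 × 2060 ≈ 1619315 px.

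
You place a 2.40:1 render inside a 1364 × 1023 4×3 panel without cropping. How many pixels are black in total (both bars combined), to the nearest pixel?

Since 2.400 > 1.333, the render is width-limited.
Content height = 1364 / 2.400 ≈ 568.3333 px.
1023 − 568.3333 = 454.6667 px of bars.
Bar area = 454.6667 × 1364 ≈ 620165 px.

620165 pixels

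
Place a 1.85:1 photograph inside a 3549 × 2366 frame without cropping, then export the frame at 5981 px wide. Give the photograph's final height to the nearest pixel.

At 3549×2366 the photograph is width-limited, so height = 3549 / 1.850 ≈ 1918.38 px.
Scaling 3549 → 5981 is ×1.6853, so the height becomes 1918.38 × 1.6853 ≈ 3232.97 px.

3233 px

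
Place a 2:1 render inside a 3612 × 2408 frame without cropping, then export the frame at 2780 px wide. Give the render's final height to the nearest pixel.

Fitted into 3612×2408, the render spans the width; its height is 3612 × 1/2 ≈ 1806.00 px.
Scaling 3612 → 2780 is ×0.7697, so the height becomes 1806.00 × 0.7697 ≈ 1390.00 px.

1390 px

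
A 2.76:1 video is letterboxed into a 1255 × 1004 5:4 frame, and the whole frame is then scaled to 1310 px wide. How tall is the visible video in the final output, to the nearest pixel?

In the 1255×1004 frame the video fills the width: height = 1255 / 2.760 ≈ 454.71 px.
The frame scales by 1310/1255 = 1.0438; 454.71 × 1.0438 ≈ 474.64 px.

475 px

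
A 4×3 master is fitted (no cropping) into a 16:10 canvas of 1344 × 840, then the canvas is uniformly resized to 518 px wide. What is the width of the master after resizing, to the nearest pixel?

At 1344×840 the master is height-limited, so width = 840 × 4/3 ≈ 1120.00 px.
Scaling 1344 → 518 is ×0.3854, so the width becomes 1120.00 × 0.3854 ≈ 431.67 px.

432 px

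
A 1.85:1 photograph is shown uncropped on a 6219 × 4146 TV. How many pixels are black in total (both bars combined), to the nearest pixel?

4878049 pixels

Since 1.850 > 1.500, the photograph is width-limited.
Content height = 6219 / 1.850 ≈ 3361.6216 px.
Leftover height: 4146 − 3361.6216 = 784.3784 px.
Bar area = 784.3784 × 6219 ≈ 4878049 px.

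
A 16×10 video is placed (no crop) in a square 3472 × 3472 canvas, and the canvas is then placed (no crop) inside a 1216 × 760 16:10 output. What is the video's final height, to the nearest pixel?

Inside the 3472×3472 canvas the video is width-limited at 3472.00 × 2170.00.
Second fit — the square canvas into 1216×760 spans the height: 760.00 × 760.00 (×0.2189 from 3472×3472).
The video scales with it: height 2170.00 × 0.2189 ≈ 475.00.

475 px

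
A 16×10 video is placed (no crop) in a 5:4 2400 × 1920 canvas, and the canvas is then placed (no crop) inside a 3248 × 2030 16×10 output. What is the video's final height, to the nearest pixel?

1586 px

First fit — 16×10 into 2400×1920 spans the width: 2400.00 × 1500.00.
The 5:4 canvas is height-limited in 3248×2030, giving 2537.50 × 2030.00; scale factor 1.0573.
Applying the same ×1.0573: 1500.00 → 1585.94.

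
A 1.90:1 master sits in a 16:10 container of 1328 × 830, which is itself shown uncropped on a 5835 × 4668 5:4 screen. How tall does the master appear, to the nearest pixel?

1.90:1 in 1328×830: fills the width, so the master is 1328.00 × 698.95.
The 16:10 canvas is width-limited in 5835×4668, giving 5835.00 × 3646.88; scale factor 4.3938.
Applying the same ×4.3938: 698.95 → 3071.05.

3071 px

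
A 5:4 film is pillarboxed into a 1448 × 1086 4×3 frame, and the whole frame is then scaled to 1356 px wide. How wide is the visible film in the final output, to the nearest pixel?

Fitted into 1448×1086, the film spans the height; its width is 1086 × 5/4 ≈ 1357.50 px.
Resizing to 1356 px wide multiplies everything by 0.9365: 1357.50 → 1271.25 px.

1271 px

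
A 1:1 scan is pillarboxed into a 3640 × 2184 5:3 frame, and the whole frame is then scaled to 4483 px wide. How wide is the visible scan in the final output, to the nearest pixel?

2690 px

Fitted into 3640×2184, the scan spans the height; its width is 2184 × 1/1 ≈ 2184.00 px.
Scaling 3640 → 4483 is ×1.2316, so the width becomes 2184.00 × 1.2316 ≈ 2689.80 px.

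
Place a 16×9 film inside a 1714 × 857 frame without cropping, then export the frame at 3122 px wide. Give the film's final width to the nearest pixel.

2775 px

At 1714×857 the film is height-limited, so width = 857 × 16/9 ≈ 1523.56 px.
Resizing to 3122 px wide multiplies everything by 1.8215: 1523.56 → 2775.11 px.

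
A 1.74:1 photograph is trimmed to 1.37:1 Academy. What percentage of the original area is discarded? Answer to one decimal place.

21.3%

1.37:1 Academy is narrower than 1.74:1, so the crop keeps the full height and trims the width.
Area ratio = (1.370)/(1.740) = 78.74%; the remaining 21.26% is cropped out.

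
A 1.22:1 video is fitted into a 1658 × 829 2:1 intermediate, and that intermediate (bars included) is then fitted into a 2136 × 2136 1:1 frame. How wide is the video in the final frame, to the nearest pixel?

1303 px

Inside the 1658×829 canvas the video is height-limited at 1011.38 × 829.00.
The 2:1 canvas is width-limited in 2136×2136, giving 2136.00 × 1068.00; scale factor 1.2883.
The video scales with it: width 1011.38 × 1.2883 ≈ 1302.96.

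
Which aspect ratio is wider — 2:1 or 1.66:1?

2:1

2 and 1.66; 2 > 1.66.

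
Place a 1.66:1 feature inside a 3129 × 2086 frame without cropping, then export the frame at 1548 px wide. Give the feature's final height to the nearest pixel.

Fitted into 3129×2086, the feature spans the width; its height is 3129 / 1.660 ≈ 1884.94 px.
The frame scales by 1548/3129 = 0.4947; 1884.94 × 0.4947 ≈ 932.53 px.

933 px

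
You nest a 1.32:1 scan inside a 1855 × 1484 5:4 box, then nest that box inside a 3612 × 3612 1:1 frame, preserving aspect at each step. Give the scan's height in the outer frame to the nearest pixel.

First fit — 1.32:1 into 1855×1484 spans the width: 1855.00 × 1405.30.
Second fit — the 5:4 canvas into 3612×3612 spans the width: 3612.00 × 2889.60 (×1.9472 from 1855×1484).
So the scan's height is 1405.30 × 1.9472 ≈ 2736.36.

2736 px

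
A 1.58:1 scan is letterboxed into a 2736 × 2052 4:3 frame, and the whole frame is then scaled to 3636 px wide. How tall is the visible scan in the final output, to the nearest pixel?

In the 2736×2052 frame the scan fills the width: height = 2736 / 1.580 ≈ 1731.65 px.
Scaling 2736 → 3636 is ×1.3289, so the height becomes 1731.65 × 1.3289 ≈ 2301.27 px.

2301 px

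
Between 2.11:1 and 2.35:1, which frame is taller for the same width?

2.11:1

2.11 and 2.35; 2.35 > 2.11. The smaller width-to-height ratio is the taller frame.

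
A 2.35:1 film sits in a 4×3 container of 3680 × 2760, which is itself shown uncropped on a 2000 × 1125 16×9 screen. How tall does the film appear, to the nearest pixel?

First fit — 2.35:1 into 3680×2760 spans the width: 3680.00 × 1565.96.
4×3 in 2000×1125: fills the height, so the intermediate becomes 1500.00 × 1125.00 — a scale of ×0.4076.
So the film's height is 1565.96 × 0.4076 ≈ 638.30.

638 px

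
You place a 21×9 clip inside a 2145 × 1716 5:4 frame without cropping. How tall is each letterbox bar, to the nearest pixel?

21×9 is wider than 5:4, so it spans the full width.
Content height = 2145 × 9/21 ≈ 919.29 px.
1716 − 919.29 = 796.71 px of bars (398.36 each).

398 px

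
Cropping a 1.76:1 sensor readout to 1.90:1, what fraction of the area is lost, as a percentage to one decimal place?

Going from 1.76:1 to 1.90:1 means cutting height while keeping width.
(1.760)/(1.900) ≈ 0.926 of the area survives, leaving 7.37% discarded.

7.4%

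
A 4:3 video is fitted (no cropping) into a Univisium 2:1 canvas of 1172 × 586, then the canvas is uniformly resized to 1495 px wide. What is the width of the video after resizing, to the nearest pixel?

In the 1172×586 frame the video fills the height: width = 586 × 4/3 ≈ 781.33 px.
Scaling 1172 → 1495 is ×1.2756, so the width becomes 781.33 × 1.2756 ≈ 996.67 px.

997 px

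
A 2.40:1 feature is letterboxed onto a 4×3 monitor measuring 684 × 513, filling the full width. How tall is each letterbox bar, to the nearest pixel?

The feature is 684 / 2.400 ≈ 285.00 px tall.
513 − 285.00 = 228.00 px of bars (114.00 each).

114 px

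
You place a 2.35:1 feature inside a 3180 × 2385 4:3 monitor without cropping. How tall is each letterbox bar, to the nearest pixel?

516 px

Since 2.350 > 1.333, the feature is width-limited.
The feature is 3180 / 2.350 ≈ 1353.19 px tall.
Leftover height: 2385 − 1353.19 = 1031.81 px → 515.90 each side.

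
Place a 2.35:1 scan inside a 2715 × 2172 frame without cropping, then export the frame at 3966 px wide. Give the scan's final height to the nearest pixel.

Fitted into 2715×2172, the scan spans the width; its height is 2715 / 2.350 ≈ 1155.32 px.
Scaling 2715 → 3966 is ×1.4608, so the height becomes 1155.32 × 1.4608 ≈ 1687.66 px.

1688 px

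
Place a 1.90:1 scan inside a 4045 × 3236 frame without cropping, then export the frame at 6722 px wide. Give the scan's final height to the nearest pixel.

3538 px

In the 4045×3236 frame the scan fills the width: height = 4045 / 1.900 ≈ 2128.95 px.
Resizing to 6722 px wide multiplies everything by 1.6618: 2128.95 → 3537.89 px.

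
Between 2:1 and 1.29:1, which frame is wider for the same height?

2:1

2 and 1.29; 2 > 1.29.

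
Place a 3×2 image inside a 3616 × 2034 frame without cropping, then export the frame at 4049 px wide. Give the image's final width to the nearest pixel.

At 3616×2034 the image is height-limited, so width = 2034 × 3/2 ≈ 3051.00 px.
Resizing to 4049 px wide multiplies everything by 1.1197: 3051.00 → 3416.34 px.

3416 px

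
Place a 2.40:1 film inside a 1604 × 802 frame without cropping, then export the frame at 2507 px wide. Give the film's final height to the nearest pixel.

1045 px

At 1604×802 the film is width-limited, so height = 1604 / 2.400 ≈ 668.33 px.
The frame scales by 2507/1604 = 1.5630; 668.33 × 1.5630 ≈ 1044.58 px.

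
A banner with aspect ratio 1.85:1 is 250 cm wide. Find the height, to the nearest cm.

135 cm

250 / 1.850 = 135.14.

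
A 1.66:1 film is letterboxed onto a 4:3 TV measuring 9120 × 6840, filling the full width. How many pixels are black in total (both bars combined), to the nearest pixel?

The film is 9120 / 1.660 ≈ 5493.9759 px tall.
Black = 6840 − 5493.9759 = 1346.0241 px.
That's 1346.0241 × 9120 ≈ 12275740 black pixels.

12275740 pixels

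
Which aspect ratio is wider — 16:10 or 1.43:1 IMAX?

16:10

16:10 = 1.6 and 1.43; 1.6 > 1.43.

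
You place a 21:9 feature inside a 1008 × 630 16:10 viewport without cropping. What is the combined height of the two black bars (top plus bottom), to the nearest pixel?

198 px

21:9 is wider than 16:10, so it spans the full width.
The feature is 1008 × 9/21 ≈ 432.00 px tall.
Black = 630 − 432.00 = 198.00 px.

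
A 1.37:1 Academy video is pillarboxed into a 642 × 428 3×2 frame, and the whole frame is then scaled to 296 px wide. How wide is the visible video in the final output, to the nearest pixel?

At 642×428 the video is height-limited, so width = 428 × 1.370 ≈ 586.36 px.
Scaling 642 → 296 is ×0.4611, so the width becomes 586.36 × 0.4611 ≈ 270.35 px.

270 px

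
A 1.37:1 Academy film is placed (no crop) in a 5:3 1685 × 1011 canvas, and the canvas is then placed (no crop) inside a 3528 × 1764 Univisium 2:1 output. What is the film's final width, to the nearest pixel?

2417 px

1.37:1 Academy in 1685×1011: fills the height, so the film is 1385.07 × 1011.00.
Second fit — the 5:3 canvas into 3528×1764 spans the height: 2940.00 × 1764.00 (×1.7448 from 1685×1011).
Applying the same ×1.7448: 1385.07 → 2416.68.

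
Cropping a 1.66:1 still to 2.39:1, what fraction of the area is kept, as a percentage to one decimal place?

2.39:1 is wider than 1.66:1, so the crop keeps the full width and trims the height.
(1.660)/(2.390) ≈ 0.695 of the area survives.

69.5%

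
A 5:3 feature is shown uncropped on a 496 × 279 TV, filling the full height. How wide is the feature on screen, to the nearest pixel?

That makes the image 465.00 px wide (279 × 5/3).

465 px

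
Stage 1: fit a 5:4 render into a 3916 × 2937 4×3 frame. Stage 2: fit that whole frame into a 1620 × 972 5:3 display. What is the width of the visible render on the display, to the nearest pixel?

1215 px

First fit — 5:4 into 3916×2937 spans the height: 3671.25 × 2937.00.
Second fit — the 4×3 canvas into 1620×972 spans the height: 1296.00 × 972.00 (×0.3309 from 3916×2937).
The render scales with it: width 3671.25 × 0.3309 ≈ 1215.00.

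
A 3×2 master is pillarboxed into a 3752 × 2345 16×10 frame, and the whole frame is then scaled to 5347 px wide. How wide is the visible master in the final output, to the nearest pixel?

5013 px

Fitted into 3752×2345, the master spans the height; its width is 2345 × 3/2 ≈ 3517.50 px.
Resizing to 5347 px wide multiplies everything by 1.4251: 3517.50 → 5012.81 px.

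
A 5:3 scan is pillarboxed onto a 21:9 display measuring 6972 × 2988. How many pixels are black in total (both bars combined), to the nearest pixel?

5952096 pixels

5:3 is narrower than 21:9, so it spans the full height.
That makes the image 4980.0000 px wide (2988 × 5/3).
6972 − 4980.0000 = 1992.0000 px of bars.
That's 1992.0000 × 2988 ≈ 5952096 black pixels.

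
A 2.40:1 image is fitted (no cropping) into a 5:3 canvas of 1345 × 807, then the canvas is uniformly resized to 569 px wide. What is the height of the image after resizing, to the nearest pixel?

237 px

At 1345×807 the image is width-limited, so height = 1345 / 2.400 ≈ 560.42 px.
Resizing to 569 px wide multiplies everything by 0.4230: 560.42 → 237.08 px.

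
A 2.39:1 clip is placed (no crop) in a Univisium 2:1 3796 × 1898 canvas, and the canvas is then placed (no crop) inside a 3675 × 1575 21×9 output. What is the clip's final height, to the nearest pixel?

First fit — 2.39:1 into 3796×1898 spans the width: 3796.00 × 1588.28.
Second fit — the Univisium 2:1 canvas into 3675×1575 spans the height: 3150.00 × 1575.00 (×0.8298 from 3796×1898).
Applying the same ×0.8298: 1588.28 → 1317.99.

1318 px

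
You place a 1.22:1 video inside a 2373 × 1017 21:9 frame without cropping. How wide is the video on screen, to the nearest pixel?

1241 px

1.22:1 is narrower than 21:9, so it spans the full height.
Content width = 1017 × 1.220 ≈ 1240.74 px.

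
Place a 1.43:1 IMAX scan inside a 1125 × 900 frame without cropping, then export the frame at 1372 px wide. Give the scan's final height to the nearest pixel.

959 px

Fitted into 1125×900, the scan spans the width; its height is 1125 / 1.430 ≈ 786.71 px.
The frame scales by 1372/1125 = 1.2196; 786.71 × 1.2196 ≈ 959.44 px.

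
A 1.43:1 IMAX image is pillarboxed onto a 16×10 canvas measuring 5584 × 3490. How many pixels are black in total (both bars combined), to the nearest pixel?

Since 1.430 < 1.600, the image is height-limited.
Content width = 3490 × 1.430 ≈ 4990.7000 px.
5584 − 4990.7000 = 593.3000 px of bars.
Bar area = 593.3000 × 3490 ≈ 2070617 px.

2070617 pixels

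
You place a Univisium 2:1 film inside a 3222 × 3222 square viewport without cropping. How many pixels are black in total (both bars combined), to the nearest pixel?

Univisium 2:1 (2.000) > square (1.000), so the film fills the width.
That makes the image 1611.0000 px tall (3222 × 1/2).
Leftover height: 3222 − 1611.0000 = 1611.0000 px.
Across the 3222-px span: 1611.0000 × 3222 ≈ 5190642 px.

5190642 pixels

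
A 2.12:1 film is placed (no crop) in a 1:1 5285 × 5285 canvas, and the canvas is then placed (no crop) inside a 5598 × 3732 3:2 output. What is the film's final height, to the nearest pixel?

1760 px

2.12:1 in 5285×5285: fills the width, so the film is 5285.00 × 2492.92.
Second fit — the 1:1 canvas into 5598×3732 spans the height: 3732.00 × 3732.00 (×0.7061 from 5285×5285).
So the film's height is 2492.92 × 0.7061 ≈ 1760.38.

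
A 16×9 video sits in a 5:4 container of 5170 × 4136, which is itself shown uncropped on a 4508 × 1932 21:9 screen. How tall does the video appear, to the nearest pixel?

16×9 in 5170×4136: fills the width, so the video is 5170.00 × 2908.12.
5:4 in 4508×1932: fills the height, so the intermediate becomes 2415.00 × 1932.00 — a scale of ×0.4671.
The video scales with it: height 2908.12 × 0.4671 ≈ 1358.44.

1358 px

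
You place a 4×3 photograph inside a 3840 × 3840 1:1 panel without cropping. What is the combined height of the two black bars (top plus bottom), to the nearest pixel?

960 px

4×3 is wider than 1:1, so it spans the full width.
That makes the image 2880.00 px tall (3840 × 3/4).
Leftover height: 3840 − 2880.00 = 960.00 px.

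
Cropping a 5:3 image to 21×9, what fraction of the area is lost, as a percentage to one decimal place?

28.6%

The width stays; only height is cut (since 21×9 is wider than 5:3).
Fraction kept = (1.667)/(2.333) ≈ 71.43%, so 28.57% is lost.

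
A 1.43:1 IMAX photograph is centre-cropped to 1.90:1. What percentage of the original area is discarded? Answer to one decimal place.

Going from 1.43:1 IMAX to 1.90:1 means cutting height while keeping width.
(1.430)/(1.900) ≈ 0.753 of the area survives, leaving 24.74% discarded.

24.7%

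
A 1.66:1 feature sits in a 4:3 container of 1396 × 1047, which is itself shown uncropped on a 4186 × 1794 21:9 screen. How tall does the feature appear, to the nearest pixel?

1441 px

1.66:1 in 1396×1047: fills the width, so the feature is 1396.00 × 840.96.
Second fit — the 4:3 canvas into 4186×1794 spans the height: 2392.00 × 1794.00 (×1.7135 from 1396×1047).
The feature scales with it: height 840.96 × 1.7135 ≈ 1440.96.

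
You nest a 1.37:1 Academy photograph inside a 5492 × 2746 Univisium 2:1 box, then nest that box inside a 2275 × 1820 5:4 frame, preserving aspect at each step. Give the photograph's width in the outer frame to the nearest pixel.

First fit — 1.37:1 Academy into 5492×2746 spans the height: 3762.02 × 2746.00.
The Univisium 2:1 canvas is width-limited in 2275×1820, giving 2275.00 × 1137.50; scale factor 0.4142.
Applying the same ×0.4142: 3762.02 → 1558.38.

1558 px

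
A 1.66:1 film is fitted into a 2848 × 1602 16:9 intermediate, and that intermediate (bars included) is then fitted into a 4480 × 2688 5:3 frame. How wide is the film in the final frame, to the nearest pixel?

4183 px

Inside the 2848×1602 canvas the film is height-limited at 2659.32 × 1602.00.
The 16:9 canvas is width-limited in 4480×2688, giving 4480.00 × 2520.00; scale factor 1.5730.
The film scales with it: width 2659.32 × 1.5730 ≈ 4183.20.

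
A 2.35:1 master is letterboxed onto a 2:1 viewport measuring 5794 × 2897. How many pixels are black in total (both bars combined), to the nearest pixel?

2499926 pixels

2.35:1 is wider than 2:1, so it spans the full width.
The master is 5794 / 2.350 ≈ 2465.5319 px tall.
2897 − 2465.5319 = 431.4681 px of bars.
Bar area = 431.4681 × 5794 ≈ 2499926 px.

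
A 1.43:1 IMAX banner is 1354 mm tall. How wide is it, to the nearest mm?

1936 mm

At 1.43:1 IMAX, 1354 × 1.430 ≈ 1936.22.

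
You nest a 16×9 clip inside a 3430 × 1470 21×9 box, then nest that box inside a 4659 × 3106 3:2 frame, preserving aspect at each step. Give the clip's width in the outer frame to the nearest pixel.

16×9 in 3430×1470: fills the height, so the clip is 2613.33 × 1470.00.
Second fit — the 21×9 canvas into 4659×3106 spans the width: 4659.00 × 1996.71 (×1.3583 from 3430×1470).
So the clip's width is 2613.33 × 1.3583 ≈ 3549.71.

3550 px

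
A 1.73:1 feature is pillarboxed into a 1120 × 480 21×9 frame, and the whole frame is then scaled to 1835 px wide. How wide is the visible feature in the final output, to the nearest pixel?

1361 px

At 1120×480 the feature is height-limited, so width = 480 × 1.730 ≈ 830.40 px.
The frame scales by 1835/1120 = 1.6384; 830.40 × 1.6384 ≈ 1360.52 px.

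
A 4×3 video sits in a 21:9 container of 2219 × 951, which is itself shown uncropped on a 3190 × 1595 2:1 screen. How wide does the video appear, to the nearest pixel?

First fit — 4×3 into 2219×951 spans the height: 1268.00 × 951.00.
21:9 in 3190×1595: fills the width, so the intermediate becomes 3190.00 × 1367.14 — a scale of ×1.4376.
Applying the same ×1.4376: 1268.00 → 1822.86.

1823 px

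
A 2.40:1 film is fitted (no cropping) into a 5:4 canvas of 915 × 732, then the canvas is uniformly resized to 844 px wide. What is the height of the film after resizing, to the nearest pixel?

At 915×732 the film is width-limited, so height = 915 / 2.400 ≈ 381.25 px.
The frame scales by 844/915 = 0.9224; 381.25 × 0.9224 ≈ 351.67 px.

352 px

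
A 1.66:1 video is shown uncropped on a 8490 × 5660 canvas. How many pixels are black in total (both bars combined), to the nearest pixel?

4631653 pixels

Since 1.660 > 1.500, the video is width-limited.
Content height = 8490 / 1.660 ≈ 5114.4578 px.
Black = 5660 − 5114.4578 = 545.5422 px.
Bar area = 545.5422 × 8490 ≈ 4631653 px.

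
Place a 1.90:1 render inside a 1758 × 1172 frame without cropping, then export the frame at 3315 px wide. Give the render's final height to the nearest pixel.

In the 1758×1172 frame the render fills the width: height = 1758 / 1.900 ≈ 925.26 px.
Resizing to 3315 px wide multiplies everything by 1.8857: 925.26 → 1744.74 px.

1745 px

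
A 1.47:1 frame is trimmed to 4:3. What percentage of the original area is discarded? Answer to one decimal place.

4:3 is narrower than 1.47:1, so the crop keeps the full height and trims the width.
Fraction kept = (1.333)/(1.470) ≈ 90.70%, so 9.30% is lost.

9.3%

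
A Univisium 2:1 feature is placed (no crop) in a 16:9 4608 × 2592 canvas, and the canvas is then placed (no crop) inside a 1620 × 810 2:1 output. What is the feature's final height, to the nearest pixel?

First fit — Univisium 2:1 into 4608×2592 spans the width: 4608.00 × 2304.00.
The 16:9 canvas is height-limited in 1620×810, giving 1440.00 × 810.00; scale factor 0.3125.
So the feature's height is 2304.00 × 0.3125 ≈ 720.00.

720 px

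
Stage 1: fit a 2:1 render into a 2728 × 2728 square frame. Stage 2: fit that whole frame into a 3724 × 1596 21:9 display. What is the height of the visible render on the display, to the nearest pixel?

798 px

First fit — 2:1 into 2728×2728 spans the width: 2728.00 × 1364.00.
square in 3724×1596: fills the height, so the intermediate becomes 1596.00 × 1596.00 — a scale of ×0.5850.
So the render's height is 1364.00 × 0.5850 ≈ 798.00.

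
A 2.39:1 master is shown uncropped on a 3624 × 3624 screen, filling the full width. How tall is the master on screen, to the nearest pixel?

That makes the image 1516.32 px tall (3624 / 2.390).

1516 px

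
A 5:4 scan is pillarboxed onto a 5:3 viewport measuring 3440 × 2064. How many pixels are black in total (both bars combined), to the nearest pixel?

1775040 pixels

5:4 is narrower than 5:3, so it spans the full height.
The scan is 2064 × 5/4 ≈ 2580.0000 px wide.
3440 − 2580.0000 = 860.0000 px of bars.
Across the 2064-px span: 860.0000 × 2064 ≈ 1775040 px.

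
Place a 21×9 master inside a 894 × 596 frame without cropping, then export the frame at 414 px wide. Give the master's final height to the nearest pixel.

177 px

Fitted into 894×596, the master spans the width; its height is 894 × 9/21 ≈ 383.14 px.
Resizing to 414 px wide multiplies everything by 0.4631: 383.14 → 177.43 px.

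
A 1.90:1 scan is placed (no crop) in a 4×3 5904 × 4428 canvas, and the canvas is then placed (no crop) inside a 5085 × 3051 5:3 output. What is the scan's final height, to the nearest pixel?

Inside the 5904×4428 canvas the scan is width-limited at 5904.00 × 3107.37.
The 4×3 canvas is height-limited in 5085×3051, giving 4068.00 × 3051.00; scale factor 0.6890.
Applying the same ×0.6890: 3107.37 → 2141.05.

2141 px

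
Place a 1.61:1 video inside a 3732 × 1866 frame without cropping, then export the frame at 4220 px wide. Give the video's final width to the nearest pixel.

3397 px

At 3732×1866 the video is height-limited, so width = 1866 × 1.610 ≈ 3004.26 px.
Resizing to 4220 px wide multiplies everything by 1.1308: 3004.26 → 3397.10 px.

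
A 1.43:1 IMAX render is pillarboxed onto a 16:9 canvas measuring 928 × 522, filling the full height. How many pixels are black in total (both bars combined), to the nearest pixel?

Content width = 522 × 1.430 ≈ 746.4600 px.
928 − 746.4600 = 181.5400 px of bars.
That's 181.5400 × 522 ≈ 94764 black pixels.

94764 pixels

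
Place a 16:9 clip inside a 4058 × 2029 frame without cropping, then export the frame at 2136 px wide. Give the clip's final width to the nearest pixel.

1899 px

In the 4058×2029 frame the clip fills the height: width = 2029 × 16/9 ≈ 3607.11 px.
Resizing to 2136 px wide multiplies everything by 0.5264: 3607.11 → 1898.67 px.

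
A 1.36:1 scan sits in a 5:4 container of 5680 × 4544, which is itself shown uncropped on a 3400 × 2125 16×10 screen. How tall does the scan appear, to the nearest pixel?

First fit — 1.36:1 into 5680×4544 spans the width: 5680.00 × 4176.47.
The 5:4 canvas is height-limited in 3400×2125, giving 2656.25 × 2125.00; scale factor 0.4676.
The scan scales with it: height 4176.47 × 0.4676 ≈ 1953.12.

1953 px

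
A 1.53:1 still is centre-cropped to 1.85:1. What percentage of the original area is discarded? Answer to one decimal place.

Going from 1.53:1 to 1.85:1 means cutting height while keeping width.
(1.530)/(1.850) ≈ 0.827 of the area survives, leaving 17.30% discarded.

17.3%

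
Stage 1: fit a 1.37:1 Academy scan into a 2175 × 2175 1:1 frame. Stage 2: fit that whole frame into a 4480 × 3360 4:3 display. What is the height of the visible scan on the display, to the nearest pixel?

2453 px

1.37:1 Academy in 2175×2175: fills the width, so the scan is 2175.00 × 1587.59.
Second fit — the 1:1 canvas into 4480×3360 spans the height: 3360.00 × 3360.00 (×1.5448 from 2175×2175).
Applying the same ×1.5448: 1587.59 → 2452.55.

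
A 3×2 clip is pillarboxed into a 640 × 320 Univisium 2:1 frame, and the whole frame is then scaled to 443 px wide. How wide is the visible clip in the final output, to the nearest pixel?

332 px

Fitted into 640×320, the clip spans the height; its width is 320 × 3/2 ≈ 480.00 px.
Scaling 640 → 443 is ×0.6922, so the width becomes 480.00 × 0.6922 ≈ 332.25 px.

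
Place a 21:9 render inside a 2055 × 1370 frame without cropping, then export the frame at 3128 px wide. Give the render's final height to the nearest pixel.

At 2055×1370 the render is width-limited, so height = 2055 × 9/21 ≈ 880.71 px.
The frame scales by 3128/2055 = 1.5221; 880.71 × 1.5221 ≈ 1340.57 px.

1341 px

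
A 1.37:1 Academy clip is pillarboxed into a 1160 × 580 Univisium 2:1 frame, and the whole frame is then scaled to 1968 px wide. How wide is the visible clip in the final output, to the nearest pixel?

At 1160×580 the clip is height-limited, so width = 580 × 1.370 ≈ 794.60 px.
The frame scales by 1968/1160 = 1.6966; 794.60 × 1.6966 ≈ 1348.08 px.

1348 px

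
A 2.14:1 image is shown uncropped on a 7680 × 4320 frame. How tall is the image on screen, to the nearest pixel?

3589 px

Since 2.140 > 1.778, the image is width-limited.
Content height = 7680 / 2.140 ≈ 3588.79 px.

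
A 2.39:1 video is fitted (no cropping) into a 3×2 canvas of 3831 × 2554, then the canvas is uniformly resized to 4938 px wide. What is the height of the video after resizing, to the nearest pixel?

2066 px

In the 3831×2554 frame the video fills the width: height = 3831 / 2.390 ≈ 1602.93 px.
Scaling 3831 → 4938 is ×1.2890, so the height becomes 1602.93 × 1.2890 ≈ 2066.11 px.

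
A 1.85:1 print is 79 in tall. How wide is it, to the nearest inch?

79 × 1.850 = 146.15.

146 in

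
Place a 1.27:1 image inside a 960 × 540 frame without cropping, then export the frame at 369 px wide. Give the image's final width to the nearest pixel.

264 px

In the 960×540 frame the image fills the height: width = 540 × 1.270 ≈ 685.80 px.
Scaling 960 → 369 is ×0.3844, so the width becomes 685.80 × 0.3844 ≈ 263.60 px.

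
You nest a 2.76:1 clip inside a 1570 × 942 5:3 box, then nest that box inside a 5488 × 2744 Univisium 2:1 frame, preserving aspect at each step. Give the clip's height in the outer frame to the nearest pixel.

1657 px

2.76:1 in 1570×942: fills the width, so the clip is 1570.00 × 568.84.
The 5:3 canvas is height-limited in 5488×2744, giving 4573.33 × 2744.00; scale factor 2.9130.
So the clip's height is 568.84 × 2.9130 ≈ 1657.00.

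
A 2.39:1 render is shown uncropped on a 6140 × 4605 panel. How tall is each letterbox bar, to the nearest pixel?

1018 px

2.39:1 is wider than 4:3, so it spans the full width.
That makes the image 2569.04 px tall (6140 / 2.390).
Leftover height: 4605 − 2569.04 = 2035.96 px → 1017.98 each side.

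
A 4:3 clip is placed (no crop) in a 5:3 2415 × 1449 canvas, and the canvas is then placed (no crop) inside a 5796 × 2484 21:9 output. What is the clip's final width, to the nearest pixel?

Inside the 2415×1449 canvas the clip is height-limited at 1932.00 × 1449.00.
The 5:3 canvas is height-limited in 5796×2484, giving 4140.00 × 2484.00; scale factor 1.7143.
So the clip's width is 1932.00 × 1.7143 ≈ 3312.00.

3312 px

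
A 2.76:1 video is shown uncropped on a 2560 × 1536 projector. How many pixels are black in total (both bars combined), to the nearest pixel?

1557667 pixels

Since 2.760 > 1.667, the video is width-limited.
The video is 2560 / 2.760 ≈ 927.5362 px tall.
1536 − 927.5362 = 608.4638 px of bars.
That's 608.4638 × 2560 ≈ 1557667 black pixels.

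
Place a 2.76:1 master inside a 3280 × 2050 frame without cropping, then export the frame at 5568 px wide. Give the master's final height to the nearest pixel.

Fitted into 3280×2050, the master spans the width; its height is 3280 / 2.760 ≈ 1188.41 px.
The frame scales by 5568/3280 = 1.6976; 1188.41 × 1.6976 ≈ 2017.39 px.

2017 px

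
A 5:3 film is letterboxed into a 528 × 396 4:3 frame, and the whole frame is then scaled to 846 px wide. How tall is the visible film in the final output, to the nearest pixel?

In the 528×396 frame the film fills the width: height = 528 × 3/5 ≈ 316.80 px.
Resizing to 846 px wide multiplies everything by 1.6023: 316.80 → 507.60 px.

508 px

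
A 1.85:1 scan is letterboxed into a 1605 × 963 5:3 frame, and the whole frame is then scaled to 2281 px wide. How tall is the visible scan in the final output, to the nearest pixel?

1233 px

At 1605×963 the scan is width-limited, so height = 1605 / 1.850 ≈ 867.57 px.
Resizing to 2281 px wide multiplies everything by 1.4212: 867.57 → 1232.97 px.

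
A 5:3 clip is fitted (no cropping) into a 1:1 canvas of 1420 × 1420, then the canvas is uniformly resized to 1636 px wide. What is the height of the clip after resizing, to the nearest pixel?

982 px

At 1420×1420 the clip is width-limited, so height = 1420 × 3/5 ≈ 852.00 px.
Scaling 1420 → 1636 is ×1.1521, so the height becomes 852.00 × 1.1521 ≈ 981.60 px.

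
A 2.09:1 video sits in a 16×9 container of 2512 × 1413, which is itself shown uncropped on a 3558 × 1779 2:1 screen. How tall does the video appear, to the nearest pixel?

Inside the 2512×1413 canvas the video is width-limited at 2512.00 × 1201.91.
Second fit — the 16×9 canvas into 3558×1779 spans the height: 3162.67 × 1779.00 (×1.2590 from 2512×1413).
Applying the same ×1.2590: 1201.91 → 1513.24.

1513 px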